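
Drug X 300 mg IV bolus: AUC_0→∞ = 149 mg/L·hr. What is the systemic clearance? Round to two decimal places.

CL = Dose_iv / AUC_0→∞
   = 300 / 149 = 2.01342 L/hr

CL = 2.01 L/hr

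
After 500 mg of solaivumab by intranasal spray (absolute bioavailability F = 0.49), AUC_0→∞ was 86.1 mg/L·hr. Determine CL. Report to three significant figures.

CL = F × Dose / AUC_0→∞
   = 0.49 × 500 / 86.1 = 2.84553 L/hr

CL = 2.85 L/hr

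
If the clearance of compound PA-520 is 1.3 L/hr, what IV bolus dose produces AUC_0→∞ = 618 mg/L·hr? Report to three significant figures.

Dose = 803 mg

Dose_iv = CL × AUC_0→∞
     = 1.3 × 618 = 803.4 mg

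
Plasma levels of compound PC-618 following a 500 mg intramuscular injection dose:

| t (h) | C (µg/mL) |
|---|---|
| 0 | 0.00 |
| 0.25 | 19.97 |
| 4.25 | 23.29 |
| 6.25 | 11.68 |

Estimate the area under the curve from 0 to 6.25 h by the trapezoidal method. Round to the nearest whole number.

Trapezoidal AUC_0→6.25:
  [0→0.25]: (0.00+19.97)/2 × 0.25 = 2.49625
  [0.25→4.25]: (19.97+23.29)/2 × 4 = 86.52
  [4.25→6.25]: (23.29+11.68)/2 × 2 = 34.97
  Sum = 123.98625 µg/mL·h

AUC = 124 µg/mL·h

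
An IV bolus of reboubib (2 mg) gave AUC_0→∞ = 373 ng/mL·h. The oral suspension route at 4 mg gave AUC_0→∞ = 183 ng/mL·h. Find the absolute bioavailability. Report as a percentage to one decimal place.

F = 24.5%

F = (AUC_ev / D_ev) / (AUC_iv / D_iv)
  = (183/4) / (373/2)
  = 45.75 / 186.5 = 0.2453
  = 24.53%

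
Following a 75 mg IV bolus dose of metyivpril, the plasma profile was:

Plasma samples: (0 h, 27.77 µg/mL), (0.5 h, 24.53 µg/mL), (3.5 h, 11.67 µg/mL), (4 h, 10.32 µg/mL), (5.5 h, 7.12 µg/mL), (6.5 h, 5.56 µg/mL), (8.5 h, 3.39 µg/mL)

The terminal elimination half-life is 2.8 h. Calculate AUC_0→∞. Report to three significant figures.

AUC = 115 µg/mL·h

Trapezoidal AUC_0→8.5:
  [0→0.5]: (27.77+24.53)/2 × 0.5 = 13.075
  [0.5→3.5]: (24.53+11.67)/2 × 3 = 54.3
  [3.5→4]: (11.67+10.32)/2 × 0.5 = 5.4975
  [4→5.5]: (10.32+7.12)/2 × 1.5 = 13.08
  [5.5→6.5]: (7.12+5.56)/2 × 1 = 6.34
  [6.5→8.5]: (5.56+3.39)/2 × 2 = 8.95
  Sum = 101.2425 µg/mL·h
k_e = ln2 / t½ = 0.693147 / 2.8 = 0.2476 h^-1
Extrapolated tail: C_last / k_e = 3.39 / 0.2476 = 13.691
AUC_0→∞ = 101.2425 + 13.691 = 114.9335 µg/mL·h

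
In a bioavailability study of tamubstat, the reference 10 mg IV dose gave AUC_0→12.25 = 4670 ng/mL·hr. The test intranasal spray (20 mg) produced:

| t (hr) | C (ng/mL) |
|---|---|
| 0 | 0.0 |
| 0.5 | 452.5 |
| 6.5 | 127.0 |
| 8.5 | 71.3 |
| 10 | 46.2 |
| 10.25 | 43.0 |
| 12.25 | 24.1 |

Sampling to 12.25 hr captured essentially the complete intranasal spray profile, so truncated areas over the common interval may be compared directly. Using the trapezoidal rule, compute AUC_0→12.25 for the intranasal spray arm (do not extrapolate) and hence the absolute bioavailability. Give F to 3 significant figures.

Trapezoidal AUC_0→12.25 (intranasal spray):
  [0→0.5]: (0.0+452.5)/2 × 0.5 = 113.125
  [0.5→6.5]: (452.5+127.0)/2 × 6 = 1738.5
  [6.5→8.5]: (127.0+71.3)/2 × 2 = 198.3
  [8.5→10]: (71.3+46.2)/2 × 1.5 = 88.125
  [10→10.25]: (46.2+43.0)/2 × 0.25 = 11.15
  [10.25→12.25]: (43.0+24.1)/2 × 2 = 67.1
  Sum = 2216.3 ng/mL·hr
F = (AUC_ev/D_ev)/(AUC_iv/D_iv) = (2216.3/20)/(4670/10) = 110.815/467 = 0.2373

F = 0.237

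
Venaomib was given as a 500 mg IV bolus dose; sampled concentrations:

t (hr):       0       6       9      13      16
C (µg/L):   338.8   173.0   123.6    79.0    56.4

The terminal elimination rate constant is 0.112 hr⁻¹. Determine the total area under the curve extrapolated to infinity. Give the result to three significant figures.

Trapezoidal AUC_0→16:
  [0→6]: (338.8+173.0)/2 × 6 = 1535.4
  [6→9]: (173.0+123.6)/2 × 3 = 444.9
  [9→13]: (123.6+79.0)/2 × 4 = 405.2
  [13→16]: (79.0+56.4)/2 × 3 = 203.1
  Sum = 2588.6 µg/L·hr
Extrapolated tail: C_last / k_e = 56.4 / 0.112 = 503.571
AUC_0→∞ = 2588.6 + 503.571 = 3092.171 µg/L·hr

AUC = 3090 µg/L·hr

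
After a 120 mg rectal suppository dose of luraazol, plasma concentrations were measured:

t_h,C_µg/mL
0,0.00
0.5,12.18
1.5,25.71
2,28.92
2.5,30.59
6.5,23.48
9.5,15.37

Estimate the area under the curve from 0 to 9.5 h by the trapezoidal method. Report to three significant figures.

AUC = 217 µg/mL·h

Trapezoidal AUC_0→9.5:
  [0→0.5]: (0.00+12.18)/2 × 0.5 = 3.045
  [0.5→1.5]: (12.18+25.71)/2 × 1 = 18.945
  [1.5→2]: (25.71+28.92)/2 × 0.5 = 13.6575
  [2→2.5]: (28.92+30.59)/2 × 0.5 = 14.8775
  [2.5→6.5]: (30.59+23.48)/2 × 4 = 108.14
  [6.5→9.5]: (23.48+15.37)/2 × 3 = 58.275
  Sum = 216.94 µg/mL·h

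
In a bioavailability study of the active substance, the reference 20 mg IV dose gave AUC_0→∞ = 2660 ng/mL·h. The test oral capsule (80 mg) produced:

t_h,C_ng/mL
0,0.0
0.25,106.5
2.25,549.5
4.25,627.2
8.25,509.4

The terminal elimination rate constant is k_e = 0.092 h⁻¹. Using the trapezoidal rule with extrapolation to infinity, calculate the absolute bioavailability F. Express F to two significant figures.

F = 0.91

Trapezoidal AUC_0→8.25 (oral capsule):
  [0→0.25]: (0.0+106.5)/2 × 0.25 = 13.3125
  [0.25→2.25]: (106.5+549.5)/2 × 2 = 656.0
  [2.25→4.25]: (549.5+627.2)/2 × 2 = 1176.7
  [4.25→8.25]: (627.2+509.4)/2 × 4 = 2273.2
  Sum = 4119.2125 ng/mL·h
Tail: C_last/k_e = 509.4/0.092 = 5536.957
AUC_0→∞ (oral capsule) = 4119.2125 + 5536.957 = 9656.1695 ng/mL·h
F = (AUC_ev/D_ev)/(AUC_iv/D_iv) = (9656.1695/80)/(2660/20) = 120.702/133 = 0.9075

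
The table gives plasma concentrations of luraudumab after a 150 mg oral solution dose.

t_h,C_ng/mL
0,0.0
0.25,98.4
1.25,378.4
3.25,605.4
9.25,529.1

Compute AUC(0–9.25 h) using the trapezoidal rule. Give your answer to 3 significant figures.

AUC = 4640 ng/mL·h

Trapezoidal AUC_0→9.25:
  [0→0.25]: (0.0+98.4)/2 × 0.25 = 12.3
  [0.25→1.25]: (98.4+378.4)/2 × 1 = 238.4
  [1.25→3.25]: (378.4+605.4)/2 × 2 = 983.8
  [3.25→9.25]: (605.4+529.1)/2 × 6 = 3403.5
  Sum = 4638.0 ng/mL·h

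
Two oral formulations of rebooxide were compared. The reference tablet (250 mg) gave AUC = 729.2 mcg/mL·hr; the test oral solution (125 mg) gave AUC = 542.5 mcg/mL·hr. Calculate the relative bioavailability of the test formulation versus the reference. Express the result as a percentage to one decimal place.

F_rel = 148.8%

F_rel = (AUC_test/D_test) / (AUC_ref/D_ref)
      = (542.5/125) / (729.2/250)
      = 4.34 / 2.9168 = 1.4879 = 148.79%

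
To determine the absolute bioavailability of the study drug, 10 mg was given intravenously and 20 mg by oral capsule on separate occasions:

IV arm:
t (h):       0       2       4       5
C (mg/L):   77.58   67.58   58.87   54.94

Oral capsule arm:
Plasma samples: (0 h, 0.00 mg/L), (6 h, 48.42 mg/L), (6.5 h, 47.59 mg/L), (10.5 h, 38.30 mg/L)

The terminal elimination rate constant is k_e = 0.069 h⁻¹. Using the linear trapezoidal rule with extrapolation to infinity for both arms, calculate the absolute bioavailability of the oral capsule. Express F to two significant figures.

Trapezoidal AUC_0→5 (IV):
  [0→2]: (77.58+67.58)/2 × 2 = 145.16
  [2→4]: (67.58+58.87)/2 × 2 = 126.45
  [4→5]: (58.87+54.94)/2 × 1 = 56.905
  Sum = 328.515 mg/L·h
IV tail: 54.94/0.069 = 796.232; AUC_iv,0→∞ = 328.515 + 796.232 = 1124.747 mg/L·h
Trapezoidal AUC_0→10.5 (oral capsule):
  [0→6]: (0.00+48.42)/2 × 6 = 145.26
  [6→6.5]: (48.42+47.59)/2 × 0.5 = 24.0025
  [6.5→10.5]: (47.59+38.30)/2 × 4 = 171.78
  Sum = 341.0425 mg/L·h
oral capsule tail: 38.30/0.069 = 555.072; AUC_ev,0→∞ = 341.0425 + 555.072 = 896.1145 mg/L·h
F = (AUC_ev/D_ev)/(AUC_iv/D_iv) = (896.1145/20)/(1124.747/10) = 44.805725/112.4747 = 0.3984

F = 0.40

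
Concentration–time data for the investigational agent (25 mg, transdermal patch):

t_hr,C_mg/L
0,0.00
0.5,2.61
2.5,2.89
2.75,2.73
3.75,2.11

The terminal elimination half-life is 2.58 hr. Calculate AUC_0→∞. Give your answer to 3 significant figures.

Trapezoidal AUC_0→3.75:
  [0→0.5]: (0.00+2.61)/2 × 0.5 = 0.6525
  [0.5→2.5]: (2.61+2.89)/2 × 2 = 5.5
  [2.5→2.75]: (2.89+2.73)/2 × 0.25 = 0.7025
  [2.75→3.75]: (2.73+2.11)/2 × 1 = 2.42
  Sum = 9.275 mg/L·hr
k_e = ln2 / t½ = 0.693147 / 2.58 = 0.2687 hr^-1
Extrapolated tail: C_last / k_e = 2.11 / 0.2687 = 7.853
AUC_0→∞ = 9.275 + 7.853 = 17.128 mg/L·hr

AUC = 17.1 mg/L·hr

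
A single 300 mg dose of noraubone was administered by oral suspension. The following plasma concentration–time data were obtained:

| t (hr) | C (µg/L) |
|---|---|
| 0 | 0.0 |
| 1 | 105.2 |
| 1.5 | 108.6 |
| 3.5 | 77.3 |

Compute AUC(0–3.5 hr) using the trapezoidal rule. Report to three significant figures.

AUC = 292 µg/L·hr

Trapezoidal AUC_0→3.5:
  [0→1]: (0.0+105.2)/2 × 1 = 52.6
  [1→1.5]: (105.2+108.6)/2 × 0.5 = 53.45
  [1.5→3.5]: (108.6+77.3)/2 × 2 = 185.9
  Sum = 291.95 µg/L·hr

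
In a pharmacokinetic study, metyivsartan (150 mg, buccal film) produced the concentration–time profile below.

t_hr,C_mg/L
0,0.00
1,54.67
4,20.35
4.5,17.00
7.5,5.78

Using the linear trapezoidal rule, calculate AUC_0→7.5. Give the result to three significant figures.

AUC = 183 mg/L·hr

Trapezoidal AUC_0→7.5:
  [0→1]: (0.00+54.67)/2 × 1 = 27.335
  [1→4]: (54.67+20.35)/2 × 3 = 112.53
  [4→4.5]: (20.35+17.00)/2 × 0.5 = 9.3375
  [4.5→7.5]: (17.00+5.78)/2 × 3 = 34.17
  Sum = 183.3725 mg/L·hr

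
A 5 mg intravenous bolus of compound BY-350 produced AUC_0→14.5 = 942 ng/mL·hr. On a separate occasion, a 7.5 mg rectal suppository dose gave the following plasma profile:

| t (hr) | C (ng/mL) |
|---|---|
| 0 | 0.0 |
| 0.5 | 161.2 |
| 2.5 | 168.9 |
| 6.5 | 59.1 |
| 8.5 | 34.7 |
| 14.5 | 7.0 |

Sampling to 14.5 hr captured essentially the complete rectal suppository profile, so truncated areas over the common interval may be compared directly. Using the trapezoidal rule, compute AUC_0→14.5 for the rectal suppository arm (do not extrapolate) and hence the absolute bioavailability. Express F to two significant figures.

Trapezoidal AUC_0→14.5 (rectal suppository):
  [0→0.5]: (0.0+161.2)/2 × 0.5 = 40.3
  [0.5→2.5]: (161.2+168.9)/2 × 2 = 330.1
  [2.5→6.5]: (168.9+59.1)/2 × 4 = 456.0
  [6.5→8.5]: (59.1+34.7)/2 × 2 = 93.8
  [8.5→14.5]: (34.7+7.0)/2 × 6 = 125.1
  Sum = 1045.3 ng/mL·hr
F = (AUC_ev/D_ev)/(AUC_iv/D_iv) = (1045.3/7.5)/(942/5) = 139.373/188.4 = 0.7398

F = 0.74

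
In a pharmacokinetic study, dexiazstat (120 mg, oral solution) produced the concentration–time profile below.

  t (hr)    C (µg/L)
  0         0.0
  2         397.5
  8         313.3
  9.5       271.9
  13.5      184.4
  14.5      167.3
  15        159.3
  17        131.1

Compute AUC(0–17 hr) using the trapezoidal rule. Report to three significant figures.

Trapezoidal AUC_0→17:
  [0→2]: (0.0+397.5)/2 × 2 = 397.5
  [2→8]: (397.5+313.3)/2 × 6 = 2132.4
  [8→9.5]: (313.3+271.9)/2 × 1.5 = 438.9
  [9.5→13.5]: (271.9+184.4)/2 × 4 = 912.6
  [13.5→14.5]: (184.4+167.3)/2 × 1 = 175.85
  [14.5→15]: (167.3+159.3)/2 × 0.5 = 81.65
  [15→17]: (159.3+131.1)/2 × 2 = 290.4
  Sum = 4429.3 µg/L·hr

AUC = 4430 µg/L·hr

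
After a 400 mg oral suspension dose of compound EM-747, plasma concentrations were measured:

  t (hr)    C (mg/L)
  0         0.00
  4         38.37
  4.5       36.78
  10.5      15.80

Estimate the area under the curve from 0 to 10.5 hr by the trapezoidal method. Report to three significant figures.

Trapezoidal AUC_0→10.5:
  [0→4]: (0.00+38.37)/2 × 4 = 76.74
  [4→4.5]: (38.37+36.78)/2 × 0.5 = 18.7875
  [4.5→10.5]: (36.78+15.80)/2 × 6 = 157.74
  Sum = 253.2675 mg/L·hr

AUC = 253 mg/L·hr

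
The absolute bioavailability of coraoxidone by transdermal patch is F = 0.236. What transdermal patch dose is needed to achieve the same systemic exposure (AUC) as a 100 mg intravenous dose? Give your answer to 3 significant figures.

For equal systemic exposure: F × D_ev = D_iv
D_ev = D_iv / F = 100 / 0.236 = 423.729 mg

D_transdermal = 424 mg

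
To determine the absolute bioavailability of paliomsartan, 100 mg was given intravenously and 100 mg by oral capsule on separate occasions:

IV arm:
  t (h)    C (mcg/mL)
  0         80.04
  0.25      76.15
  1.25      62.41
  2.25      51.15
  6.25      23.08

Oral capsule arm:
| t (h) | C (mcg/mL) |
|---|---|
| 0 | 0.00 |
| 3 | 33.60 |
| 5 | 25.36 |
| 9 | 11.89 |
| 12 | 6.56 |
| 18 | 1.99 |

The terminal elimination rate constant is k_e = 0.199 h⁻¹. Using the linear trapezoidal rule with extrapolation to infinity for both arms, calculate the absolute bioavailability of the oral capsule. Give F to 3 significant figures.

F = 0.603

Trapezoidal AUC_0→6.25 (IV):
  [0→0.25]: (80.04+76.15)/2 × 0.25 = 19.52375
  [0.25→1.25]: (76.15+62.41)/2 × 1 = 69.28
  [1.25→2.25]: (62.41+51.15)/2 × 1 = 56.78
  [2.25→6.25]: (51.15+23.08)/2 × 4 = 148.46
  Sum = 294.04375 mcg/mL·h
IV tail: 23.08/0.199 = 115.980; AUC_iv,0→∞ = 294.04375 + 115.980 = 410.02375 mcg/mL·h
Trapezoidal AUC_0→18 (oral capsule):
  [0→3]: (0.00+33.60)/2 × 3 = 50.4
  [3→5]: (33.60+25.36)/2 × 2 = 58.96
  [5→9]: (25.36+11.89)/2 × 4 = 74.5
  [9→12]: (11.89+6.56)/2 × 3 = 27.675
  [12→18]: (6.56+1.99)/2 × 6 = 25.65
  Sum = 237.185 mcg/mL·h
oral capsule tail: 1.99/0.199 = 10.000; AUC_ev,0→∞ = 237.185 + 10.000 = 247.185 mcg/mL·h
F = (AUC_ev/D_ev)/(AUC_iv/D_iv) = (247.185/100)/(410.02375/100) = 2.47185/4.1002375 = 0.6029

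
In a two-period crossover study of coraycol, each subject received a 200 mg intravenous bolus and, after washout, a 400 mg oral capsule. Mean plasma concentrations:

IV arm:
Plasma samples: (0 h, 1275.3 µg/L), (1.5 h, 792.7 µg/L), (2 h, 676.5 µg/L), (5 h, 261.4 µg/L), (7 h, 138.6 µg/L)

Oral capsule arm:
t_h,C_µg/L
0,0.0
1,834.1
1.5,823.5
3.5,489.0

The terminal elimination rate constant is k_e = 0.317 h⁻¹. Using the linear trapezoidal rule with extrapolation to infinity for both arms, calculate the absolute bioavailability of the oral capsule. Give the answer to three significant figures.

Trapezoidal AUC_0→7 (IV):
  [0→1.5]: (1275.3+792.7)/2 × 1.5 = 1551.0
  [1.5→2]: (792.7+676.5)/2 × 0.5 = 367.3
  [2→5]: (676.5+261.4)/2 × 3 = 1406.85
  [5→7]: (261.4+138.6)/2 × 2 = 400.0
  Sum = 3725.15 µg/L·h
IV tail: 138.6/0.317 = 437.224; AUC_iv,0→∞ = 3725.15 + 437.224 = 4162.374 µg/L·h
Trapezoidal AUC_0→3.5 (oral capsule):
  [0→1]: (0.0+834.1)/2 × 1 = 417.05
  [1→1.5]: (834.1+823.5)/2 × 0.5 = 414.4
  [1.5→3.5]: (823.5+489.0)/2 × 2 = 1312.5
  Sum = 2143.95 µg/L·h
oral capsule tail: 489.0/0.317 = 1542.587; AUC_ev,0→∞ = 2143.95 + 1542.587 = 3686.537 µg/L·h
F = (AUC_ev/D_ev)/(AUC_iv/D_iv) = (3686.537/400)/(4162.374/200) = 9.2163425/20.81187 = 0.4428

F = 0.443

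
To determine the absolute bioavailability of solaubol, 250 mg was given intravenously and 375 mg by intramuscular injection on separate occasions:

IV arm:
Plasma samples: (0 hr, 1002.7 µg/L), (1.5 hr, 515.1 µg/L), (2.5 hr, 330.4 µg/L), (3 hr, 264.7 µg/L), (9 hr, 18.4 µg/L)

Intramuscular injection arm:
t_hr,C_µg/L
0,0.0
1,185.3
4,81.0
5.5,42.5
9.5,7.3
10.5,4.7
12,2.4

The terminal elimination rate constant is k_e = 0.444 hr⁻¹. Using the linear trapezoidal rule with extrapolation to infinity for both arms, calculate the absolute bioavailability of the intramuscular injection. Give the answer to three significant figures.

F = 0.180

Trapezoidal AUC_0→9 (IV):
  [0→1.5]: (1002.7+515.1)/2 × 1.5 = 1138.35
  [1.5→2.5]: (515.1+330.4)/2 × 1 = 422.75
  [2.5→3]: (330.4+264.7)/2 × 0.5 = 148.775
  [3→9]: (264.7+18.4)/2 × 6 = 849.3
  Sum = 2559.175 µg/L·hr
IV tail: 18.4/0.444 = 41.441; AUC_iv,0→∞ = 2559.175 + 41.441 = 2600.616 µg/L·hr
Trapezoidal AUC_0→12 (intramuscular injection):
  [0→1]: (0.0+185.3)/2 × 1 = 92.65
  [1→4]: (185.3+81.0)/2 × 3 = 399.45
  [4→5.5]: (81.0+42.5)/2 × 1.5 = 92.625
  [5.5→9.5]: (42.5+7.3)/2 × 4 = 99.6
  [9.5→10.5]: (7.3+4.7)/2 × 1 = 6.0
  [10.5→12]: (4.7+2.4)/2 × 1.5 = 5.325
  Sum = 695.65 µg/L·hr
intramuscular injection tail: 2.4/0.444 = 5.405; AUC_ev,0→∞ = 695.65 + 5.405 = 701.055 µg/L·hr
F = (AUC_ev/D_ev)/(AUC_iv/D_iv) = (701.055/375)/(2600.616/250) = 1.86948/10.402464 = 0.1797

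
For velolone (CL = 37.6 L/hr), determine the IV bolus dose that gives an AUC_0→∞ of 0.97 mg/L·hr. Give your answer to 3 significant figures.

Dose_iv = CL × AUC_0→∞
     = 37.6 × 0.97 = 36.472 mg

Dose = 36.5 mg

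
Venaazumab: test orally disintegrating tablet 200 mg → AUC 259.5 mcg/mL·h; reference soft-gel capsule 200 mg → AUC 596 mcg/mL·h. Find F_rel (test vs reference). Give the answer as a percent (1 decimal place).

F_rel = 43.5%

F_rel = (AUC_test/D_test) / (AUC_ref/D_ref)
      = (259.5/200) / (596/200)
      = 1.2975 / 2.98 = 0.4354 = 43.54%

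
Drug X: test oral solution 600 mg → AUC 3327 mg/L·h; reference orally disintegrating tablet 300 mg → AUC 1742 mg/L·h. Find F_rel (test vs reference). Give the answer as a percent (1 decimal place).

F_rel = (AUC_test/D_test) / (AUC_ref/D_ref)
      = (3327/600) / (1742/300)
      = 5.545 / 5.80667 = 0.9549 = 95.49%

F_rel = 95.5%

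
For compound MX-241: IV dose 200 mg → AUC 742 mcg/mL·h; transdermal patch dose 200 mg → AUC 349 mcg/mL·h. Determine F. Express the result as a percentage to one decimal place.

F = (AUC_ev / D_ev) / (AUC_iv / D_iv)
  = (349/200) / (742/200)
  = 1.745 / 3.71 = 0.4704
  = 47.04%

F = 47.0%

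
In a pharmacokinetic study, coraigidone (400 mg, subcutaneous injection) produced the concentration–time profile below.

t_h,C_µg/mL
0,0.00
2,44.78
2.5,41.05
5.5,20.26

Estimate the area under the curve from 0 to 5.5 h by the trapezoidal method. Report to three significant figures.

Trapezoidal AUC_0→5.5:
  [0→2]: (0.00+44.78)/2 × 2 = 44.78
  [2→2.5]: (44.78+41.05)/2 × 0.5 = 21.4575
  [2.5→5.5]: (41.05+20.26)/2 × 3 = 91.965
  Sum = 158.2025 µg/mL·h

AUC = 158 µg/mL·h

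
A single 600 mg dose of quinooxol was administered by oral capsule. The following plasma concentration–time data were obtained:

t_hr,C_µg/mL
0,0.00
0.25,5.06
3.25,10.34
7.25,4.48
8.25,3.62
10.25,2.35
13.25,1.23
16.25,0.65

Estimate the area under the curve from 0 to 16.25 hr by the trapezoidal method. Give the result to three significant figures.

Trapezoidal AUC_0→16.25:
  [0→0.25]: (0.00+5.06)/2 × 0.25 = 0.6325
  [0.25→3.25]: (5.06+10.34)/2 × 3 = 23.1
  [3.25→7.25]: (10.34+4.48)/2 × 4 = 29.64
  [7.25→8.25]: (4.48+3.62)/2 × 1 = 4.05
  [8.25→10.25]: (3.62+2.35)/2 × 2 = 5.97
  [10.25→13.25]: (2.35+1.23)/2 × 3 = 5.37
  [13.25→16.25]: (1.23+0.65)/2 × 3 = 2.82
  Sum = 71.5825 µg/mL·hr

AUC = 71.6 µg/mL·hr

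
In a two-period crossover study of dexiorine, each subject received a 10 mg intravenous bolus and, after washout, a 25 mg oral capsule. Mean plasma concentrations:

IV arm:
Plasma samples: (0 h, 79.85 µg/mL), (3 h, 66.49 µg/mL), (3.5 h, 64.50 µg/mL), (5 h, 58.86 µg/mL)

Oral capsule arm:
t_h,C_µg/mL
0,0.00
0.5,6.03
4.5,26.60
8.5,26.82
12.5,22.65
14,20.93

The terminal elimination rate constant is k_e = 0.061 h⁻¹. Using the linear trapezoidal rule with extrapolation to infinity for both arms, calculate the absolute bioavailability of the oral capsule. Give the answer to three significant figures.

Trapezoidal AUC_0→5 (IV):
  [0→3]: (79.85+66.49)/2 × 3 = 219.51
  [3→3.5]: (66.49+64.50)/2 × 0.5 = 32.7475
  [3.5→5]: (64.50+58.86)/2 × 1.5 = 92.52
  Sum = 344.7775 µg/mL·h
IV tail: 58.86/0.061 = 964.918; AUC_iv,0→∞ = 344.7775 + 964.918 = 1309.6955 µg/mL·h
Trapezoidal AUC_0→14 (oral capsule):
  [0→0.5]: (0.00+6.03)/2 × 0.5 = 1.5075
  [0.5→4.5]: (6.03+26.60)/2 × 4 = 65.26
  [4.5→8.5]: (26.60+26.82)/2 × 4 = 106.84
  [8.5→12.5]: (26.82+22.65)/2 × 4 = 98.94
  [12.5→14]: (22.65+20.93)/2 × 1.5 = 32.685
  Sum = 305.2325 µg/mL·h
oral capsule tail: 20.93/0.061 = 343.115; AUC_ev,0→∞ = 305.2325 + 343.115 = 648.3475 µg/mL·h
F = (AUC_ev/D_ev)/(AUC_iv/D_iv) = (648.3475/25)/(1309.6955/10) = 25.9339/130.96955 = 0.1980

F = 0.198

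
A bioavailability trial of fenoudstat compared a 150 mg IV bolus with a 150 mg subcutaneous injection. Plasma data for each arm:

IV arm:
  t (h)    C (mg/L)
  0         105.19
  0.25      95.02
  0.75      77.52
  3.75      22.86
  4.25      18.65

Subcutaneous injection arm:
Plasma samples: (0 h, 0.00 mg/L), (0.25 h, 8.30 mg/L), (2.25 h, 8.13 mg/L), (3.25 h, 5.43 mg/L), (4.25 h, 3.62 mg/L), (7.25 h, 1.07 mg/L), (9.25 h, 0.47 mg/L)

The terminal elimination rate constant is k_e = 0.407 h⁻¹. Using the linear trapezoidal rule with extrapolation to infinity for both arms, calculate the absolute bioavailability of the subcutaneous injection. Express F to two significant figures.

F = 0.14

Trapezoidal AUC_0→4.25 (IV):
  [0→0.25]: (105.19+95.02)/2 × 0.25 = 25.02625
  [0.25→0.75]: (95.02+77.52)/2 × 0.5 = 43.135
  [0.75→3.75]: (77.52+22.86)/2 × 3 = 150.57
  [3.75→4.25]: (22.86+18.65)/2 × 0.5 = 10.3775
  Sum = 229.10875 mg/L·h
IV tail: 18.65/0.407 = 45.823; AUC_iv,0→∞ = 229.10875 + 45.823 = 274.93175 mg/L·h
Trapezoidal AUC_0→9.25 (subcutaneous injection):
  [0→0.25]: (0.00+8.30)/2 × 0.25 = 1.0375
  [0.25→2.25]: (8.30+8.13)/2 × 2 = 16.43
  [2.25→3.25]: (8.13+5.43)/2 × 1 = 6.78
  [3.25→4.25]: (5.43+3.62)/2 × 1 = 4.525
  [4.25→7.25]: (3.62+1.07)/2 × 3 = 7.035
  [7.25→9.25]: (1.07+0.47)/2 × 2 = 1.54
  Sum = 37.3475 mg/L·h
subcutaneous injection tail: 0.47/0.407 = 1.155; AUC_ev,0→∞ = 37.3475 + 1.155 = 38.5025 mg/L·h
F = (AUC_ev/D_ev)/(AUC_iv/D_iv) = (38.5025/150)/(274.93175/150) = 0.256683/1.83288 = 0.1400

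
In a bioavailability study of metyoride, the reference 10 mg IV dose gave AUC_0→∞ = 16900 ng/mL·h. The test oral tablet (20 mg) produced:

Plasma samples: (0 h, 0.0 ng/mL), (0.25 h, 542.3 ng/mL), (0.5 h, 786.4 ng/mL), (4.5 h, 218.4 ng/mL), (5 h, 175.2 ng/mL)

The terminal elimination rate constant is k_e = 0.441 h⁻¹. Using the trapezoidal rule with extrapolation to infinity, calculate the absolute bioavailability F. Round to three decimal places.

Trapezoidal AUC_0→5 (oral tablet):
  [0→0.25]: (0.0+542.3)/2 × 0.25 = 67.7875
  [0.25→0.5]: (542.3+786.4)/2 × 0.25 = 166.0875
  [0.5→4.5]: (786.4+218.4)/2 × 4 = 2009.6
  [4.5→5]: (218.4+175.2)/2 × 0.5 = 98.4
  Sum = 2341.875 ng/mL·h
Tail: C_last/k_e = 175.2/0.441 = 397.279
AUC_0→∞ (oral tablet) = 2341.875 + 397.279 = 2739.154 ng/mL·h
F = (AUC_ev/D_ev)/(AUC_iv/D_iv) = (2739.154/20)/(16900/10) = 136.9577/1690 = 0.0810

F = 0.081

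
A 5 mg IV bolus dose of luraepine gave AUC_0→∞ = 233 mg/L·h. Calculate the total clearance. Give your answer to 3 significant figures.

CL = 0.0215 L/h

CL = Dose_iv / AUC_0→∞
   = 5 / 233 = 0.0214592 L/h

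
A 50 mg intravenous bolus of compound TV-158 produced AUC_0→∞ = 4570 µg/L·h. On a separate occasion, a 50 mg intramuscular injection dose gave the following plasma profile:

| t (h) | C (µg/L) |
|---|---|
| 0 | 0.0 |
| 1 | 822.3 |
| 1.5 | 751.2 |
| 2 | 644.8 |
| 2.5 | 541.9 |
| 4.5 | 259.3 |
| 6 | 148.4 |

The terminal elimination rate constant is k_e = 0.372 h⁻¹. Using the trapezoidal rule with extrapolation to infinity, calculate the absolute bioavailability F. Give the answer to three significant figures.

Trapezoidal AUC_0→6 (intramuscular injection):
  [0→1]: (0.0+822.3)/2 × 1 = 411.15
  [1→1.5]: (822.3+751.2)/2 × 0.5 = 393.375
  [1.5→2]: (751.2+644.8)/2 × 0.5 = 349.0
  [2→2.5]: (644.8+541.9)/2 × 0.5 = 296.675
  [2.5→4.5]: (541.9+259.3)/2 × 2 = 801.2
  [4.5→6]: (259.3+148.4)/2 × 1.5 = 305.775
  Sum = 2557.175 µg/L·h
Tail: C_last/k_e = 148.4/0.372 = 398.925
AUC_0→∞ (intramuscular injection) = 2557.175 + 398.925 = 2956.1 µg/L·h
F = (AUC_ev/D_ev)/(AUC_iv/D_iv) = (2956.1/50)/(4570/50) = 59.122/91.4 = 0.6468

F = 0.647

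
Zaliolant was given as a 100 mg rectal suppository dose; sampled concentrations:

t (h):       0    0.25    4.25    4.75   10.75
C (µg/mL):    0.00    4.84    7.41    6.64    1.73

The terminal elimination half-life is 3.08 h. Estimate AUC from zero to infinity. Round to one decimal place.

Trapezoidal AUC_0→10.75:
  [0→0.25]: (0.00+4.84)/2 × 0.25 = 0.605
  [0.25→4.25]: (4.84+7.41)/2 × 4 = 24.5
  [4.25→4.75]: (7.41+6.64)/2 × 0.5 = 3.5125
  [4.75→10.75]: (6.64+1.73)/2 × 6 = 25.11
  Sum = 53.7275 µg/mL·h
k_e = ln2 / t½ = 0.693147 / 3.08 = 0.2250 h^-1
Extrapolated tail: C_last / k_e = 1.73 / 0.225 = 7.689
AUC_0→∞ = 53.7275 + 7.689 = 61.4165 µg/mL·h

AUC = 61.4 µg/mL·h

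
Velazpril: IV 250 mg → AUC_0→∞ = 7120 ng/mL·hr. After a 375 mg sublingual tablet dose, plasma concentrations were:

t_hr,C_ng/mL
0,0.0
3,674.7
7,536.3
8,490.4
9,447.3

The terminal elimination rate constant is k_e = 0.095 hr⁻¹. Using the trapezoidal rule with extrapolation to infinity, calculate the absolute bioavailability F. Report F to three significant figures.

F = 0.854

Trapezoidal AUC_0→9 (sublingual tablet):
  [0→3]: (0.0+674.7)/2 × 3 = 1012.05
  [3→7]: (674.7+536.3)/2 × 4 = 2422.0
  [7→8]: (536.3+490.4)/2 × 1 = 513.35
  [8→9]: (490.4+447.3)/2 × 1 = 468.85
  Sum = 4416.25 ng/mL·hr
Tail: C_last/k_e = 447.3/0.095 = 4708.421
AUC_0→∞ (sublingual tablet) = 4416.25 + 4708.421 = 9124.671 ng/mL·hr
F = (AUC_ev/D_ev)/(AUC_iv/D_iv) = (9124.671/375)/(7120/250) = 24.332456/28.48 = 0.8544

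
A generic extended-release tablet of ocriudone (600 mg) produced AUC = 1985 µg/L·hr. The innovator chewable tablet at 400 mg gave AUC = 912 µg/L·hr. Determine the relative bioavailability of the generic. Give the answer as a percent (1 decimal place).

F_rel = 145.1%

F_rel = (AUC_test/D_test) / (AUC_ref/D_ref)
      = (1985/600) / (912/400)
      = 3.30833 / 2.28 = 1.4510 = 145.10%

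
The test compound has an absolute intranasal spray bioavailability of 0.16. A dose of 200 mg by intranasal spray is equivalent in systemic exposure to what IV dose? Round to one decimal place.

D_iv = 32.0 mg

Systemic exposure from an extravascular dose = F × D_ev, so the equivalent IV dose is F × D_ev.
D_iv = F × D_ev = 0.16 × 200 = 32 mg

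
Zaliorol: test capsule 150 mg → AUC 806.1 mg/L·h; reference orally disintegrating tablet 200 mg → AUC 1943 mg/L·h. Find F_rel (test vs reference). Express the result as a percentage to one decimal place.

F_rel = 55.3%

F_rel = (AUC_test/D_test) / (AUC_ref/D_ref)
      = (806.1/150) / (1943/200)
      = 5.374 / 9.715 = 0.5532 = 55.32%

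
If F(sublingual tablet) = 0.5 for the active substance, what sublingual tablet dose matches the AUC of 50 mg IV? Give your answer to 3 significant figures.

D_sublingual = 100 mg

For equal systemic exposure: F × D_ev = D_iv
D_ev = D_iv / F = 50 / 0.5 = 100 mg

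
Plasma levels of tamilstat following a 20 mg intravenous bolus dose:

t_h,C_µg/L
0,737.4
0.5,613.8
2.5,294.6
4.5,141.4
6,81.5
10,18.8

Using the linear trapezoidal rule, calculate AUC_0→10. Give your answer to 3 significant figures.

Trapezoidal AUC_0→10:
  [0→0.5]: (737.4+613.8)/2 × 0.5 = 337.8
  [0.5→2.5]: (613.8+294.6)/2 × 2 = 908.4
  [2.5→4.5]: (294.6+141.4)/2 × 2 = 436.0
  [4.5→6]: (141.4+81.5)/2 × 1.5 = 167.175
  [6→10]: (81.5+18.8)/2 × 4 = 200.6
  Sum = 2049.975 µg/L·h

AUC = 2050 µg/L·h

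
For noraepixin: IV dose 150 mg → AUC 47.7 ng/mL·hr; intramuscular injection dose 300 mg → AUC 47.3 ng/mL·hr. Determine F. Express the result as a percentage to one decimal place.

F = 49.6%

F = (AUC_ev / D_ev) / (AUC_iv / D_iv)
  = (47.3/300) / (47.7/150)
  = 0.157667 / 0.318 = 0.4958
  = 49.58%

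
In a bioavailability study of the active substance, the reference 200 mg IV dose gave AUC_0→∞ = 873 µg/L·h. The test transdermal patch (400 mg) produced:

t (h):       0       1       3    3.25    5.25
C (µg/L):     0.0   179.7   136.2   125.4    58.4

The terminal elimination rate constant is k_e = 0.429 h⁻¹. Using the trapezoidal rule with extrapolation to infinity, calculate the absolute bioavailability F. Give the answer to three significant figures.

Trapezoidal AUC_0→5.25 (transdermal patch):
  [0→1]: (0.0+179.7)/2 × 1 = 89.85
  [1→3]: (179.7+136.2)/2 × 2 = 315.9
  [3→3.25]: (136.2+125.4)/2 × 0.25 = 32.7
  [3.25→5.25]: (125.4+58.4)/2 × 2 = 183.8
  Sum = 622.25 µg/L·h
Tail: C_last/k_e = 58.4/0.429 = 136.131
AUC_0→∞ (transdermal patch) = 622.25 + 136.131 = 758.381 µg/L·h
F = (AUC_ev/D_ev)/(AUC_iv/D_iv) = (758.381/400)/(873/200) = 1.8959525/4.365 = 0.4344

F = 0.434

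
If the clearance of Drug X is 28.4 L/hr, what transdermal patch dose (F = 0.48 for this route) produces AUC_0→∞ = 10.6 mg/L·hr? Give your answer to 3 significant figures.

Dose = 627 mg

Dose = CL × AUC_0→∞ / F
     = 28.4 × 10.6 / 0.48 = 627.167 mg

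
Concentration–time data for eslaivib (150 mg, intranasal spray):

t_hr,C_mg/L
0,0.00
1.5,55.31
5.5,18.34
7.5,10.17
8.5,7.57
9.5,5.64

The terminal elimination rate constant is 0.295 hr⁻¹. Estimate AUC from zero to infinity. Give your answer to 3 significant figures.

Trapezoidal AUC_0→9.5:
  [0→1.5]: (0.00+55.31)/2 × 1.5 = 41.4825
  [1.5→5.5]: (55.31+18.34)/2 × 4 = 147.3
  [5.5→7.5]: (18.34+10.17)/2 × 2 = 28.51
  [7.5→8.5]: (10.17+7.57)/2 × 1 = 8.87
  [8.5→9.5]: (7.57+5.64)/2 × 1 = 6.605
  Sum = 232.7675 mg/L·hr
Extrapolated tail: C_last / k_e = 5.64 / 0.295 = 19.119
AUC_0→∞ = 232.7675 + 19.119 = 251.8865 mg/L·hr

AUC = 252 mg/L·hr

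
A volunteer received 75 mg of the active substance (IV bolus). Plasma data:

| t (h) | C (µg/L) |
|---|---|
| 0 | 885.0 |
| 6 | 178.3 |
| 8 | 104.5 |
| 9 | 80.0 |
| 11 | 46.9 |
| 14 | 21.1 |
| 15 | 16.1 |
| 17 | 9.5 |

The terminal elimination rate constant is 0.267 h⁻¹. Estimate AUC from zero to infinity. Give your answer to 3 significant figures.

Trapezoidal AUC_0→17:
  [0→6]: (885.0+178.3)/2 × 6 = 3189.9
  [6→8]: (178.3+104.5)/2 × 2 = 282.8
  [8→9]: (104.5+80.0)/2 × 1 = 92.25
  [9→11]: (80.0+46.9)/2 × 2 = 126.9
  [11→14]: (46.9+21.1)/2 × 3 = 102.0
  [14→15]: (21.1+16.1)/2 × 1 = 18.6
  [15→17]: (16.1+9.5)/2 × 2 = 25.6
  Sum = 3838.05 µg/L·h
Extrapolated tail: C_last / k_e = 9.5 / 0.267 = 35.581
AUC_0→∞ = 3838.05 + 35.581 = 3873.631 µg/L·h

AUC = 3870 µg/L·h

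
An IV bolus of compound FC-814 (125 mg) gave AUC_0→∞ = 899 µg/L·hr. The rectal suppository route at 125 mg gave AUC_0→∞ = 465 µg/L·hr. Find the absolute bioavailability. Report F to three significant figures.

F = (AUC_ev / D_ev) / (AUC_iv / D_iv)
  = (465/125) / (899/125)
  = 3.72 / 7.192 = 0.5172

F = 0.517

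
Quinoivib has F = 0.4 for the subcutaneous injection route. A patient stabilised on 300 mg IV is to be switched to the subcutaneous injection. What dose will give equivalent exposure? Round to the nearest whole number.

For equal systemic exposure: F × D_ev = D_iv
D_ev = D_iv / F = 300 / 0.4 = 750 mg

D_subcutaneous = 750 mg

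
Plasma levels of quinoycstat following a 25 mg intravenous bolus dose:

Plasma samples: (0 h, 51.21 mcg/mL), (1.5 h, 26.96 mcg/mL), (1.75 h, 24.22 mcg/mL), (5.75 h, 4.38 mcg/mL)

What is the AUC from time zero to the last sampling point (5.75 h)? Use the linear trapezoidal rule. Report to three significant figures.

AUC = 122 mcg/mL·h

Trapezoidal AUC_0→5.75:
  [0→1.5]: (51.21+26.96)/2 × 1.5 = 58.6275
  [1.5→1.75]: (26.96+24.22)/2 × 0.25 = 6.3975
  [1.75→5.75]: (24.22+4.38)/2 × 4 = 57.2
  Sum = 122.225 mcg/mL·h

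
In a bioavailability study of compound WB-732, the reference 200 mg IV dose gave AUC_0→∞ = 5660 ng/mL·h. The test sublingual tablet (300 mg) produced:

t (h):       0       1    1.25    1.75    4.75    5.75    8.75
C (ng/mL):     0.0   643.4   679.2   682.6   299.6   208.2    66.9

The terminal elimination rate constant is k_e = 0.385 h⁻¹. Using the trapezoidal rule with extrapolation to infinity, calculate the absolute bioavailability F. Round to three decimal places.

Trapezoidal AUC_0→8.75 (sublingual tablet):
  [0→1]: (0.0+643.4)/2 × 1 = 321.7
  [1→1.25]: (643.4+679.2)/2 × 0.25 = 165.325
  [1.25→1.75]: (679.2+682.6)/2 × 0.5 = 340.45
  [1.75→4.75]: (682.6+299.6)/2 × 3 = 1473.3
  [4.75→5.75]: (299.6+208.2)/2 × 1 = 253.9
  [5.75→8.75]: (208.2+66.9)/2 × 3 = 412.65
  Sum = 2967.325 ng/mL·h
Tail: C_last/k_e = 66.9/0.385 = 173.766
AUC_0→∞ (sublingual tablet) = 2967.325 + 173.766 = 3141.091 ng/mL·h
F = (AUC_ev/D_ev)/(AUC_iv/D_iv) = (3141.091/300)/(5660/200) = 10.4703/28.3 = 0.3700

F = 0.370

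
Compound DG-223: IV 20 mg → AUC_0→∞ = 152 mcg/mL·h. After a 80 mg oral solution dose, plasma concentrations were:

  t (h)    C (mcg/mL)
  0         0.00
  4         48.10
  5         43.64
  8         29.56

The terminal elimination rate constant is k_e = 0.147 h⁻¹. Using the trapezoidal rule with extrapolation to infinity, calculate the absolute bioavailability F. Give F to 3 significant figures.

F = 0.745

Trapezoidal AUC_0→8 (oral solution):
  [0→4]: (0.00+48.10)/2 × 4 = 96.2
  [4→5]: (48.10+43.64)/2 × 1 = 45.87
  [5→8]: (43.64+29.56)/2 × 3 = 109.8
  Sum = 251.87 mcg/mL·h
Tail: C_last/k_e = 29.56/0.147 = 201.088
AUC_0→∞ (oral solution) = 251.87 + 201.088 = 452.958 mcg/mL·h
F = (AUC_ev/D_ev)/(AUC_iv/D_iv) = (452.958/80)/(152/20) = 5.661975/7.6 = 0.7450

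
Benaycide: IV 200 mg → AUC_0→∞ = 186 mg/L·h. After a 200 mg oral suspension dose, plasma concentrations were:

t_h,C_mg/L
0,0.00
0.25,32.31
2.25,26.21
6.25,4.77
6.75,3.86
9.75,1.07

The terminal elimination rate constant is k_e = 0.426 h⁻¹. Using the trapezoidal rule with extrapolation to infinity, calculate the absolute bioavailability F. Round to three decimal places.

F = 0.734

Trapezoidal AUC_0→9.75 (oral suspension):
  [0→0.25]: (0.00+32.31)/2 × 0.25 = 4.03875
  [0.25→2.25]: (32.31+26.21)/2 × 2 = 58.52
  [2.25→6.25]: (26.21+4.77)/2 × 4 = 61.96
  [6.25→6.75]: (4.77+3.86)/2 × 0.5 = 2.1575
  [6.75→9.75]: (3.86+1.07)/2 × 3 = 7.395
  Sum = 134.07125 mg/L·h
Tail: C_last/k_e = 1.07/0.426 = 2.512
AUC_0→∞ (oral suspension) = 134.07125 + 2.512 = 136.58325 mg/L·h
F = (AUC_ev/D_ev)/(AUC_iv/D_iv) = (136.58325/200)/(186/200) = 0.68291625/0.93 = 0.7343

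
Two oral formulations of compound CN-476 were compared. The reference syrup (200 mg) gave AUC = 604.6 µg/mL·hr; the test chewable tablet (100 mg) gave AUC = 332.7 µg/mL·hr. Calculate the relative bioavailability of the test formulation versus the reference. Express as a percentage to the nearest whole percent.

F_rel = 110%

F_rel = (AUC_test/D_test) / (AUC_ref/D_ref)
      = (332.7/100) / (604.6/200)
      = 3.327 / 3.023 = 1.1006 = 110.06%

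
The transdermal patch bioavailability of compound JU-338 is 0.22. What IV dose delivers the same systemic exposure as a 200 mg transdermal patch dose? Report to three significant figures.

Systemic exposure from an extravascular dose = F × D_ev, so the equivalent IV dose is F × D_ev.
D_iv = F × D_ev = 0.22 × 200 = 44 mg

D_iv = 44.0 mg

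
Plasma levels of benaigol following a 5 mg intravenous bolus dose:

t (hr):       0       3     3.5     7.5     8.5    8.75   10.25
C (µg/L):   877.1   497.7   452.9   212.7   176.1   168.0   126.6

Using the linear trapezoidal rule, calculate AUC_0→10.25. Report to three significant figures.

AUC = 4090 µg/L·hr

Trapezoidal AUC_0→10.25:
  [0→3]: (877.1+497.7)/2 × 3 = 2062.2
  [3→3.5]: (497.7+452.9)/2 × 0.5 = 237.65
  [3.5→7.5]: (452.9+212.7)/2 × 4 = 1331.2
  [7.5→8.5]: (212.7+176.1)/2 × 1 = 194.4
  [8.5→8.75]: (176.1+168.0)/2 × 0.25 = 43.0125
  [8.75→10.25]: (168.0+126.6)/2 × 1.5 = 220.95
  Sum = 4089.4125 µg/L·hr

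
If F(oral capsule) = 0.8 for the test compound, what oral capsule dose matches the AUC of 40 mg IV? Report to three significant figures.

D_oral = 50.0 mg

For equal systemic exposure: F × D_ev = D_iv
D_ev = D_iv / F = 40 / 0.8 = 50 mg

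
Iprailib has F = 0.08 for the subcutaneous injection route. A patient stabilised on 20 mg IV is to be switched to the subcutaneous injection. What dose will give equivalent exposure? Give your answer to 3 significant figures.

For equal systemic exposure: F × D_ev = D_iv
D_ev = D_iv / F = 20 / 0.08 = 250 mg

D_subcutaneous = 250 mg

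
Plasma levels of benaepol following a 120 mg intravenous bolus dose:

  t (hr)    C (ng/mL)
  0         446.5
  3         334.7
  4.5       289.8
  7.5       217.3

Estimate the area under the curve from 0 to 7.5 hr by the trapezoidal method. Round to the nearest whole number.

Trapezoidal AUC_0→7.5:
  [0→3]: (446.5+334.7)/2 × 3 = 1171.8
  [3→4.5]: (334.7+289.8)/2 × 1.5 = 468.375
  [4.5→7.5]: (289.8+217.3)/2 × 3 = 760.65
  Sum = 2400.825 ng/mL·hr

AUC = 2401 ng/mL·hr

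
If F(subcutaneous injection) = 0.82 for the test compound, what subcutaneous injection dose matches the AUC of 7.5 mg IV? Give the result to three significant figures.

D_subcutaneous = 9.15 mg

For equal systemic exposure: F × D_ev = D_iv
D_ev = D_iv / F = 7.5 / 0.82 = 9.14634 mg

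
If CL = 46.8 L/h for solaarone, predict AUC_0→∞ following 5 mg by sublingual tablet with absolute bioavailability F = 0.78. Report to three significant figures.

AUC = 0.0833 mg/L·h

AUC_0→∞ = F × Dose / CL
        = 0.78 × 5 / 46.8 = 0.0833333 mg/L·h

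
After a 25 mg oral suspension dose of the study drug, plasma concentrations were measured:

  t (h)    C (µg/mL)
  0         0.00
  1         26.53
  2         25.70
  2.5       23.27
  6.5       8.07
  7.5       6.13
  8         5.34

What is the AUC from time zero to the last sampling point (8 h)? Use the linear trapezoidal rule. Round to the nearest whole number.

AUC = 124 µg/mL·h

Trapezoidal AUC_0→8:
  [0→1]: (0.00+26.53)/2 × 1 = 13.265
  [1→2]: (26.53+25.70)/2 × 1 = 26.115
  [2→2.5]: (25.70+23.27)/2 × 0.5 = 12.2425
  [2.5→6.5]: (23.27+8.07)/2 × 4 = 62.68
  [6.5→7.5]: (8.07+6.13)/2 × 1 = 7.1
  [7.5→8]: (6.13+5.34)/2 × 0.5 = 2.8675
  Sum = 124.27 µg/mL·h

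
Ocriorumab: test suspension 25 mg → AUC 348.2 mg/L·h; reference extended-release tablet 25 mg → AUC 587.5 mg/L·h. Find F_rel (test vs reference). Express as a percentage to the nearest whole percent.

F_rel = (AUC_test/D_test) / (AUC_ref/D_ref)
      = (348.2/25) / (587.5/25)
      = 13.928 / 23.5 = 0.5927 = 59.27%

F_rel = 59%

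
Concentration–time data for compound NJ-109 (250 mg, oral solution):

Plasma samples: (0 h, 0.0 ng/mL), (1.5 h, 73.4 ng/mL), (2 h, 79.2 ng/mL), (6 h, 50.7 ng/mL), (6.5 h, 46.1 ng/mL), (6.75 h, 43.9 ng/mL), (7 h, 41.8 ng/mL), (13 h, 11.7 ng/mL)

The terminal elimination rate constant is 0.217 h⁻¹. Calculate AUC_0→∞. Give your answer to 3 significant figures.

Trapezoidal AUC_0→13:
  [0→1.5]: (0.0+73.4)/2 × 1.5 = 55.05
  [1.5→2]: (73.4+79.2)/2 × 0.5 = 38.15
  [2→6]: (79.2+50.7)/2 × 4 = 259.8
  [6→6.5]: (50.7+46.1)/2 × 0.5 = 24.2
  [6.5→6.75]: (46.1+43.9)/2 × 0.25 = 11.25
  [6.75→7]: (43.9+41.8)/2 × 0.25 = 10.7125
  [7→13]: (41.8+11.7)/2 × 6 = 160.5
  Sum = 559.6625 ng/mL·h
Extrapolated tail: C_last / k_e = 11.7 / 0.217 = 53.917
AUC_0→∞ = 559.6625 + 53.917 = 613.5795 ng/mL·h

AUC = 614 ng/mL·h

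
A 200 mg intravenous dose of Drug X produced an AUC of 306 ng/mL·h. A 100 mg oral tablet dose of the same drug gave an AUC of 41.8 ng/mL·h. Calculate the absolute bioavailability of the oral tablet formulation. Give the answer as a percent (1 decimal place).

F = 27.3%

F = (AUC_ev / D_ev) / (AUC_iv / D_iv)
  = (41.8/100) / (306/200)
  = 0.418 / 1.53 = 0.2732
  = 27.32%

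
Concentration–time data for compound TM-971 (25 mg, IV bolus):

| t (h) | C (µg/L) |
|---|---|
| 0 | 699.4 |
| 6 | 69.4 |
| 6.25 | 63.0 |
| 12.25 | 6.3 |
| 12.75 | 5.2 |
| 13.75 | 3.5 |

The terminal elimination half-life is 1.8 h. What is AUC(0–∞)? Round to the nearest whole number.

Trapezoidal AUC_0→13.75:
  [0→6]: (699.4+69.4)/2 × 6 = 2306.4
  [6→6.25]: (69.4+63.0)/2 × 0.25 = 16.55
  [6.25→12.25]: (63.0+6.3)/2 × 6 = 207.9
  [12.25→12.75]: (6.3+5.2)/2 × 0.5 = 2.875
  [12.75→13.75]: (5.2+3.5)/2 × 1 = 4.35
  Sum = 2538.075 µg/L·h
k_e = ln2 / t½ = 0.693147 / 1.8 = 0.3851 h^-1
Extrapolated tail: C_last / k_e = 3.5 / 0.3851 = 9.089
AUC_0→∞ = 2538.075 + 9.089 = 2547.164 µg/L·h

AUC = 2547 µg/L·h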